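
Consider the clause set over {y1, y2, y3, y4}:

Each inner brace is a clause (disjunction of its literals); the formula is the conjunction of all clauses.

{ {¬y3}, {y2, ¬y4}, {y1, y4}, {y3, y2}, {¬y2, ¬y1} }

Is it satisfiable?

Unit clause (¬y3) forces y3 = False.
Unit clause (y2) forces y2 = True.
Unit clause (¬y1) forces y1 = False.
Unit clause (y4) forces y4 = True.
All clauses are satisfied.
A satisfying assignment: y1 ↦ False, y2 ↦ True, y3 ↦ False, y4 ↦ True.

Yes, satisfiable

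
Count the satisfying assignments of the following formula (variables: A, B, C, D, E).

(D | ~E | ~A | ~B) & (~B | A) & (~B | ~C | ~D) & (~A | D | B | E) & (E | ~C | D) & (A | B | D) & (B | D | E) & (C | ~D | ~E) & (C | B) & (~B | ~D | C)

There are 2^5 = 32 truth assignments over (A, B, C, D, E).
Split on A. With A = 1, the clauses containing A are satisfied and ~A drops from the rest; 4 of the 2^4 = 16 assignments to the other variables satisfy what remains.
With A = 0, by the same count on the reduced clause set, 2 assignments work.
(One model: A=F, B=F, C=T, D=T, E=F.)
Total: 4 + 2 = 6.

6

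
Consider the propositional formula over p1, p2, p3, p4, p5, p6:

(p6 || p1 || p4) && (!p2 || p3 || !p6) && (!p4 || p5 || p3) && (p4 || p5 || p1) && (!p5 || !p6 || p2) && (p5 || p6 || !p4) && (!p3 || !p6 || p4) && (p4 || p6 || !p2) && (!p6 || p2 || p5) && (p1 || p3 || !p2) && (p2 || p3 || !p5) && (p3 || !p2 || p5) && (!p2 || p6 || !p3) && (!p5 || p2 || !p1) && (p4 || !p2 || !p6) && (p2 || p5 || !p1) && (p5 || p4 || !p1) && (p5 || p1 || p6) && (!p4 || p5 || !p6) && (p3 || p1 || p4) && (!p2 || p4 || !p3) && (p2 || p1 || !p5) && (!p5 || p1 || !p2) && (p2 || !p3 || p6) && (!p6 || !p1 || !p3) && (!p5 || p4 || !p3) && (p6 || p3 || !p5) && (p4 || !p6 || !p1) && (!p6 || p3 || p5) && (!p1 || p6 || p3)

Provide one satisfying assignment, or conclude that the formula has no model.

Case p6 = true:
Case p2 = false:
Unit clause (!p5) forces p5 = false.
That conflicts with the unit clause (p5).
So p2 must be the other value — set p2 = true.
Unit clause (p3) forces p3 = true.
Unit clause (p4) forces p4 = true.
Unit clause (p5) forces p5 = true.
Unit clause (p1) forces p1 = true.
That conflicts with the unit clause (!p1).
Both values of p2 lead to a conflict.
So p6 must be the other value — set p6 = false.
Case p1 = true:
Unit clause (p3) forces p3 = true.
Unit clause (!p2) forces p2 = false.
That conflicts with the unit clause (p2).
So p1 must be the other value — set p1 = false.
Unit clause (p4) forces p4 = true.
Unit clause (p5) forces p5 = true.
Unit clause (p2) forces p2 = true.
That conflicts with the unit clause (!p2).
Both values of p1 lead to a conflict.
Both values of p6 lead to a conflict.

UNSATISFIABLE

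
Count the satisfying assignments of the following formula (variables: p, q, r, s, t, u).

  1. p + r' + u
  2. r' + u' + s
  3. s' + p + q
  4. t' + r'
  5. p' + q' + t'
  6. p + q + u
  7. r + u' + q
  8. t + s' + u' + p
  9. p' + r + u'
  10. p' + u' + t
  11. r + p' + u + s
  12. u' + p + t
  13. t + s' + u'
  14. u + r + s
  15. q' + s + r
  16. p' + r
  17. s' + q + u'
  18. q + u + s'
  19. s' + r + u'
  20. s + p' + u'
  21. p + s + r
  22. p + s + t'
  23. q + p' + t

4

There are 2^6 = 64 truth assignments over (p, q, r, s, t, u).
Split on u. With u = 1, the clauses containing u are satisfied and u' drops from the rest; 0 of the 2^5 = 32 assignments to the other variables satisfy what remains.
With u = 0, by the same count on the reduced clause set, 4 assignments work.
(One model: p=F, q=T, r=F, s=T, t=F, u=F.)
Total: 0 + 4 = 4.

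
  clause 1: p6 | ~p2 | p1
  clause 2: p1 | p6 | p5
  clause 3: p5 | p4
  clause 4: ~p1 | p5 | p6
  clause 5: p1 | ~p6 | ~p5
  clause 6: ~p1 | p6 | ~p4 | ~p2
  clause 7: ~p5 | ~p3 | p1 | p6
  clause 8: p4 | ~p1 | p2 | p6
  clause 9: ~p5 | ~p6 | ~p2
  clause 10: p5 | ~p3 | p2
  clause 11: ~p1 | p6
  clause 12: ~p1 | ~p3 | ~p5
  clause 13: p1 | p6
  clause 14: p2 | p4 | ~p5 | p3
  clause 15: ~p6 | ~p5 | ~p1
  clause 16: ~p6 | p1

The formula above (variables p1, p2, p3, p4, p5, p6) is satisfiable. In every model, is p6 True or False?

True

Suppose p6 = 0.
From the singleton clause (~p1), p1 = 0.
But (p1) is also a unit clause — contradiction.
So every satisfying assignment has p6 = True.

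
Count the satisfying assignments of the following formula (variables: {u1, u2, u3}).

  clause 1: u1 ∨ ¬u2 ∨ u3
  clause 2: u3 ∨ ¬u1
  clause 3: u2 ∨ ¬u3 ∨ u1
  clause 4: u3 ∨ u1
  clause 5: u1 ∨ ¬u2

There are 2^3 = 8 truth assignments over (u1, u2, u3).
Split on u1. With u1 = True, the clauses containing u1 are satisfied and ¬u1 drops from the rest; 2 of the 2^2 = 4 assignments to the other variables satisfy what remains.
With u1 = False, by the same count on the reduced clause set, 0 assignments work.
Total: 2 + 0 = 2.

2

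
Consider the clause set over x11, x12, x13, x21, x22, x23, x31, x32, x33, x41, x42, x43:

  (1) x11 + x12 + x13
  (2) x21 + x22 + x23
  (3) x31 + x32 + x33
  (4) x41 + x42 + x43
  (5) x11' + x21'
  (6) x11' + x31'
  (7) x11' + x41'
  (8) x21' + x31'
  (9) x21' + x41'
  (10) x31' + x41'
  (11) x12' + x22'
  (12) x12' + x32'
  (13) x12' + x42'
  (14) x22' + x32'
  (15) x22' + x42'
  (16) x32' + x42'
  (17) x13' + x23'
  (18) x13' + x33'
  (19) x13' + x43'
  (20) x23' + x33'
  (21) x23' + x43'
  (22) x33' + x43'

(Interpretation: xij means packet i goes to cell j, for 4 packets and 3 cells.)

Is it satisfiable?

Try x11 = 0.
Try x12 = 1.
From the singleton clause (x22'), x22 = 0.
From the singleton clause (x32'), x32 = 0.
From the singleton clause (x42'), x42 = 0.
Try x21 = 1.
From the singleton clause (x31'), x31 = 0.
From the singleton clause (x33), x33 = 1.
From the singleton clause (x41'), x41 = 0.
From the singleton clause (x43), x43 = 1.
Now (x43') is unsatisfied and unit — conflict.
That branch fails; take x21 = 0 instead.
From the singleton clause (x23), x23 = 1.
From the singleton clause (x13'), x13 = 0.
From the singleton clause (x33'), x33 = 0.
From the singleton clause (x31), x31 = 1.
From the singleton clause (x41'), x41 = 0.
From the singleton clause (x43), x43 = 1.
Now (x43') is unsatisfied and unit — conflict.
Either choice for x21 ends in contradiction.
That branch fails; take x12 = 0 instead.
From the singleton clause (x13), x13 = 1.
From the singleton clause (x23'), x23 = 0.
From the singleton clause (x33'), x33 = 0.
From the singleton clause (x43'), x43 = 0.
Try x21 = 1.
From the singleton clause (x31'), x31 = 0.
From the singleton clause (x32), x32 = 1.
From the singleton clause (x41'), x41 = 0.
From the singleton clause (x42), x42 = 1.
Now (x42') is unsatisfied and unit — conflict.
That branch fails; take x21 = 0 instead.
From the singleton clause (x22), x22 = 1.
From the singleton clause (x32'), x32 = 0.
From the singleton clause (x31), x31 = 1.
From the singleton clause (x41'), x41 = 0.
From the singleton clause (x42), x42 = 1.
Now (x42') is unsatisfied and unit — conflict.
Either choice for x21 ends in contradiction.
Either choice for x12 ends in contradiction.
That branch fails; take x11 = 1 instead.
From the singleton clause (x21'), x21 = 0.
From the singleton clause (x31'), x31 = 0.
From the singleton clause (x41'), x41 = 0.
Try x22 = 1.
From the singleton clause (x12'), x12 = 0.
From the singleton clause (x32'), x32 = 0.
From the singleton clause (x33), x33 = 1.
From the singleton clause (x42'), x42 = 0.
From the singleton clause (x43), x43 = 1.
Now (x43') is unsatisfied and unit — conflict.
That branch fails; take x22 = 0 instead.
From the singleton clause (x23), x23 = 1.
From the singleton clause (x13'), x13 = 0.
From the singleton clause (x33'), x33 = 0.
From the singleton clause (x32), x32 = 1.
From the singleton clause (x12'), x12 = 0.
From the singleton clause (x42'), x42 = 0.
From the singleton clause (x43), x43 = 1.
Now (x43') is unsatisfied and unit — conflict.
Either choice for x22 ends in contradiction.
Either choice for x11 ends in contradiction.
No assignment satisfies every clause.

No, unsatisfiable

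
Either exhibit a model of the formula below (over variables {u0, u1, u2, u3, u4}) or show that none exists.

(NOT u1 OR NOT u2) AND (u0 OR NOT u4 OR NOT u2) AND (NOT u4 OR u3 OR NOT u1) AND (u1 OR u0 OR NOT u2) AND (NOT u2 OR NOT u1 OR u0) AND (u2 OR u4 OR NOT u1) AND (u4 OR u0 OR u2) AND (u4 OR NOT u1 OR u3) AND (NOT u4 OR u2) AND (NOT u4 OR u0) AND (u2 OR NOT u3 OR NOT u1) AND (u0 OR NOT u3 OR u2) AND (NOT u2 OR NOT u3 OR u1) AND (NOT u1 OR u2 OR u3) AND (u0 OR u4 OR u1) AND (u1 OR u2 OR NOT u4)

Suppose u1 = false.
Suppose u0 = true.
Suppose u4 = false.
Suppose u2 = false.
All clauses hold; u3 can take either value.

u0: true, u1: false, u2: false, u3: true, u4: false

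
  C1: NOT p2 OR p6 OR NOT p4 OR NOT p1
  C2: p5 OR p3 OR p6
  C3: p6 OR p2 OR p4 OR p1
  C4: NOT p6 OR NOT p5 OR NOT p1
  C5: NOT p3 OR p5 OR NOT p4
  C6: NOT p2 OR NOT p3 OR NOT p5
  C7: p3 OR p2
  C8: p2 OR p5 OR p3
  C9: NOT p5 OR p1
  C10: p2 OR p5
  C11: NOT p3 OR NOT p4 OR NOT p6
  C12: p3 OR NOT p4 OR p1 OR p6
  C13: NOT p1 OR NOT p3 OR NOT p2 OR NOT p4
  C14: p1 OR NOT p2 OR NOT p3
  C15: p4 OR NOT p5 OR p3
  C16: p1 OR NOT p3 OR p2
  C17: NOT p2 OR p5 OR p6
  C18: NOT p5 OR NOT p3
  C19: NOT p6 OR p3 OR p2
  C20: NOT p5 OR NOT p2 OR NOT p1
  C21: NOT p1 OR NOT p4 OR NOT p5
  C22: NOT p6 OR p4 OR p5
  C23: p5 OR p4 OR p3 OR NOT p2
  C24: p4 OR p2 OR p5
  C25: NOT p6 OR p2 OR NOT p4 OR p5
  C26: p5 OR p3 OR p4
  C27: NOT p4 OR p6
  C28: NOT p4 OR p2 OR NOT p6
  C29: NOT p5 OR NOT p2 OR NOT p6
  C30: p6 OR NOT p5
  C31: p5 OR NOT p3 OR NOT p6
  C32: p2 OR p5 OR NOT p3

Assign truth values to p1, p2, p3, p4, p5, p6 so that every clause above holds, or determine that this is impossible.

p1: true; p2: true; p3: false; p4: true; p5: false; p6: true

Try p3 = false.
From the singleton clause (p2), p2 = true.
Try p5 = false.
From the singleton clause (p6), p6 = true.
From the singleton clause (p4), p4 = true.
All clauses hold; p1 can take either value.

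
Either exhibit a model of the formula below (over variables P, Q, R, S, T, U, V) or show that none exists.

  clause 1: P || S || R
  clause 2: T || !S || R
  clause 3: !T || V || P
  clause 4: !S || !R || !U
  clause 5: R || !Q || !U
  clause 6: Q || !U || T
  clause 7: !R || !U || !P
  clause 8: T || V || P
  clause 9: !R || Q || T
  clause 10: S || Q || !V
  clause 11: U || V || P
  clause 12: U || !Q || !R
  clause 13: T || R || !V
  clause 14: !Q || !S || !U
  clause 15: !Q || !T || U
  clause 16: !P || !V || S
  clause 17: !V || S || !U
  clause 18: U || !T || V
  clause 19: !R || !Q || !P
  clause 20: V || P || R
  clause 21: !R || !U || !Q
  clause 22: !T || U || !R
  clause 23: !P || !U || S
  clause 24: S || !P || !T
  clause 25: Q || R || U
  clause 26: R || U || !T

P=false,  Q=false,  R=false,  S=true,  T=true,  U=true,  V=true

Try P = false.
Try S = true.
Try T = true.
From the singleton clause (V), V = true.
Try R = false.
From the singleton clause (U), U = true.
From the singleton clause (!Q), Q = false.
This assignment satisfies each clause.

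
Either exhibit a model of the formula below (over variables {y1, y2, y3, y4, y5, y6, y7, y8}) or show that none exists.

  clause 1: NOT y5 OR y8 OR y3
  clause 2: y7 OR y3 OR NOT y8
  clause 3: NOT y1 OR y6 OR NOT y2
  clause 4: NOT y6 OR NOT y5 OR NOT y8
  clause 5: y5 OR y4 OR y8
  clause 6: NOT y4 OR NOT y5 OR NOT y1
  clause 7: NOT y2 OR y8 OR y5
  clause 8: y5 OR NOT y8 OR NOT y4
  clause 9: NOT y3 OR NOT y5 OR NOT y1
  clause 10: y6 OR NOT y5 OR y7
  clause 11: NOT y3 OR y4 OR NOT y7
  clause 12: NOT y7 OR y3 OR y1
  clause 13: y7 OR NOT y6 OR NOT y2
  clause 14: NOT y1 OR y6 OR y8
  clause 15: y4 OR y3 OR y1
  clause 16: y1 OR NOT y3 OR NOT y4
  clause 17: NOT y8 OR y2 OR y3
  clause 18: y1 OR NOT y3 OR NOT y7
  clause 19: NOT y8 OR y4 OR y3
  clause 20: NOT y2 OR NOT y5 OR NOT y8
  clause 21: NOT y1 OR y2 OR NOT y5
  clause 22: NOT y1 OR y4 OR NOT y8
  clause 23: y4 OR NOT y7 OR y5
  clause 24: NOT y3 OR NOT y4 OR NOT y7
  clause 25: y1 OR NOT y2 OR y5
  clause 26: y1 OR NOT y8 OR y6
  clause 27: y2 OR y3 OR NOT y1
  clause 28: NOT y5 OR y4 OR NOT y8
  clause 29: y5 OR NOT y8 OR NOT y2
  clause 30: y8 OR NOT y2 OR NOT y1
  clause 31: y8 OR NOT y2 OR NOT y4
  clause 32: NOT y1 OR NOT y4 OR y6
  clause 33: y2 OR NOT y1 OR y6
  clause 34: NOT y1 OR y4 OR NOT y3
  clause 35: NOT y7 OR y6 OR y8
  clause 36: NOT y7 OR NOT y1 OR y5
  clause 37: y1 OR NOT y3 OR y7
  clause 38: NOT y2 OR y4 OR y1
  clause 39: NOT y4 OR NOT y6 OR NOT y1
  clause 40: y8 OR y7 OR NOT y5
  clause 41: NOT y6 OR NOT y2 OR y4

Try y5 = false.
Try y4 = true.
(NOT y8) alone gives y8 = false.
(NOT y2) alone gives y2 = false.
Try y1 = false.
(NOT y3) alone gives y3 = false.
(NOT y7) alone gives y7 = false.
All clauses hold; y6 can take either value.

y1 ↦ false,  y2 ↦ false,  y3 ↦ false,  y4 ↦ true,  y5 ↦ false,  y6 ↦ false,  y7 ↦ false,  y8 ↦ false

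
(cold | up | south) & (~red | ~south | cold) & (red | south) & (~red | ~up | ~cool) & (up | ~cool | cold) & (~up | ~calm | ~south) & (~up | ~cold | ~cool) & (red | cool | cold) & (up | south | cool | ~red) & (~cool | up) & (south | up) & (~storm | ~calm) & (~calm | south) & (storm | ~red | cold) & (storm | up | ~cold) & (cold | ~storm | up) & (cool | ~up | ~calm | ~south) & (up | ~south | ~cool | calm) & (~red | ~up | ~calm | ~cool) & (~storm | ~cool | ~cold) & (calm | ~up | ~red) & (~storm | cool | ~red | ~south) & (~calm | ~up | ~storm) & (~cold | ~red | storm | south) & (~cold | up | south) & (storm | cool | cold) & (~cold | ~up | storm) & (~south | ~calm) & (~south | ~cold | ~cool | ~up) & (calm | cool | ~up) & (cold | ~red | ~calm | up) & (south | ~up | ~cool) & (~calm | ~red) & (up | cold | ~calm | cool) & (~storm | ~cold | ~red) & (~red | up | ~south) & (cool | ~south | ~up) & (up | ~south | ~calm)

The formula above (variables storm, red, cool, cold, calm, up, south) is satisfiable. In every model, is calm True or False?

Suppose calm = 1.
Unit clause (~storm) forces storm = 0.
Unit clause (south) forces south = 1.
Now (~south) is unsatisfied and unit — conflict.
So every satisfying assignment has calm = False.

False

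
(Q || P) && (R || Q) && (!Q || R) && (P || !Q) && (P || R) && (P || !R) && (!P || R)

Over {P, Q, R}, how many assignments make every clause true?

2

There are 2^3 = 8 truth assignments over (P, Q, R).
Split on P. With P = true, the clauses containing P are satisfied and !P drops from the rest; 2 of the 2^2 = 4 assignments to the other variables satisfy what remains.
With P = false, by the same count on the reduced clause set, 0 assignments work.
(One model: P=T, Q=F, R=T.)
Total: 2 + 0 = 2.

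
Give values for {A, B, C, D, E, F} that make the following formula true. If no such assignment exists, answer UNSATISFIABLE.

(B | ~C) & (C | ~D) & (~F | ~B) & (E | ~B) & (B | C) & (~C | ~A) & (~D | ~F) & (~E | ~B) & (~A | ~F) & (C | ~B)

UNSATISFIABLE

Branch on B: set B = 1.
(~F) alone gives F = 0.
(E) alone gives E = 1.
But (~E) is also a unit clause — contradiction.
Backtrack on B: now try B = 0.
(~C) alone gives C = 0.
But (C) is also a unit clause — contradiction.
Either choice for B ends in contradiction.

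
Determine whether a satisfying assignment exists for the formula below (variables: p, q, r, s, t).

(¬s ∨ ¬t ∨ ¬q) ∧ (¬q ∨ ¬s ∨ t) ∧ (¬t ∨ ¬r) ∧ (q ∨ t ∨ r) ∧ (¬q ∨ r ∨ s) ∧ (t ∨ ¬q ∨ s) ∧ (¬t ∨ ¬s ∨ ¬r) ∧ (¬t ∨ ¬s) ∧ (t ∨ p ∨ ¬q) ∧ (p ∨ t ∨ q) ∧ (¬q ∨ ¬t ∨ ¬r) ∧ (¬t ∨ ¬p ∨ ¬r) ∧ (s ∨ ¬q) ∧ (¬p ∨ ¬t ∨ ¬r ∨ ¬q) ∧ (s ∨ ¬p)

Yes, satisfiable

Branch on t: set t = True.
From the singleton clause (¬r), r = False.
From the singleton clause (¬s), s = False.
From the singleton clause (¬q), q = False.
From the singleton clause (¬p), p = False.
This assignment satisfies each clause.
A satisfying assignment: p=False; q=False; r=False; s=False; t=True.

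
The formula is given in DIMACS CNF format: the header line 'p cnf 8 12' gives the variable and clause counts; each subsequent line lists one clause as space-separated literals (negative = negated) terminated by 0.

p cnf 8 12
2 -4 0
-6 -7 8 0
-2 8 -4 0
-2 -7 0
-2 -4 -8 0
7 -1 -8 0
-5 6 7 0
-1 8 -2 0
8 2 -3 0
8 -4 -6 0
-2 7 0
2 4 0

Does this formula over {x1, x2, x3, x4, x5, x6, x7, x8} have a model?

Case x2 = True:
The clause (¬x7) is unit, so x7 = False.
But (x7) is also a unit clause — contradiction.
So x2 must be the other value — set x2 = False.
The clause (¬x4) is unit, so x4 = False.
But (x4) is also a unit clause — contradiction.
Either choice for x2 ends in contradiction.
No assignment satisfies every clause.

No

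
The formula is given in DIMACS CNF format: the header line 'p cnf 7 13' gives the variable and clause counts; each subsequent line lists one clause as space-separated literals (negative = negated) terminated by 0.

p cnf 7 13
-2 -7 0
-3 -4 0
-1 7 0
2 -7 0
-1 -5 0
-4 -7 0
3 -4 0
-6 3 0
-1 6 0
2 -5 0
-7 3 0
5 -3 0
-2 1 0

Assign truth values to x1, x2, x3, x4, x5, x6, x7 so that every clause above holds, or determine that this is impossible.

x1 ↦ False; x2 ↦ False; x3 ↦ False; x4 ↦ False; x5 ↦ False; x6 ↦ False; x7 ↦ False

Suppose x2 = False.
From the singleton clause (¬x7), x7 = False.
From the singleton clause (¬x1), x1 = False.
From the singleton clause (¬x5), x5 = False.
From the singleton clause (¬x3), x3 = False.
From the singleton clause (¬x4), x4 = False.
From the singleton clause (¬x6), x6 = False.
Every clause now holds.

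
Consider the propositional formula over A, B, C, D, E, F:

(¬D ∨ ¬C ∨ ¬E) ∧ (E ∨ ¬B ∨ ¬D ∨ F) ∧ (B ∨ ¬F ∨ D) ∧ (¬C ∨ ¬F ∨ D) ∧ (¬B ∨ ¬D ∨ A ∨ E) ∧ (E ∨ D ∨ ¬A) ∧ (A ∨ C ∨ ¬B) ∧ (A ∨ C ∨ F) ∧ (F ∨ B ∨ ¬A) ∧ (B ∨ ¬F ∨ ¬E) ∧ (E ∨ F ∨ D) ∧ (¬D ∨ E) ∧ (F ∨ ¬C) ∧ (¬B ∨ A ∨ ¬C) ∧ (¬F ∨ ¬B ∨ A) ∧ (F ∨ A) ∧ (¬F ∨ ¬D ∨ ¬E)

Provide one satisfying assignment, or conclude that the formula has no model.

Suppose D = True.
(E) alone gives E = True.
(¬C) alone gives C = False.
(¬F) alone gives F = False.
(A) alone gives A = True.
(B) alone gives B = True.
All clauses are satisfied.

A=True, B=True, C=False, D=True, E=True, F=False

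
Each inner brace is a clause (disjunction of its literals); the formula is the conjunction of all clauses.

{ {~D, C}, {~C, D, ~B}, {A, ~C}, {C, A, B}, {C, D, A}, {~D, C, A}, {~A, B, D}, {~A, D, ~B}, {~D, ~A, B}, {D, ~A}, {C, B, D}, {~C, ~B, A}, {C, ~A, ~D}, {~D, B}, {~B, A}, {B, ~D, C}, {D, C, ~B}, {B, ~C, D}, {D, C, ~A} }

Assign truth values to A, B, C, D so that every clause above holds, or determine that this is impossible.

A ↦ 1,  B ↦ 1,  C ↦ 1,  D ↦ 1

Try D = 1.
From the singleton clause (C), C = 1.
From the singleton clause (A), A = 1.
From the singleton clause (B), B = 1.
All clauses are satisfied.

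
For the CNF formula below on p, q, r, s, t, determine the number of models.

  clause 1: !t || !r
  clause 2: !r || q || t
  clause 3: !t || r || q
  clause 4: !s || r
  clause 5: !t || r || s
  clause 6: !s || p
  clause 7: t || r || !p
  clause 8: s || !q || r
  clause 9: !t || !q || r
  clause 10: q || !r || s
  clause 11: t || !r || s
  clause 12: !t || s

There are 2^5 = 32 truth assignments over (p, q, r, s, t).
Split on t. With t = true, the clauses containing t are satisfied and !t drops from the rest; 0 of the 2^4 = 16 assignments to the other variables satisfy what remains.
With t = false, by the same count on the reduced clause set, 2 assignments work.
Total: 0 + 2 = 2.

2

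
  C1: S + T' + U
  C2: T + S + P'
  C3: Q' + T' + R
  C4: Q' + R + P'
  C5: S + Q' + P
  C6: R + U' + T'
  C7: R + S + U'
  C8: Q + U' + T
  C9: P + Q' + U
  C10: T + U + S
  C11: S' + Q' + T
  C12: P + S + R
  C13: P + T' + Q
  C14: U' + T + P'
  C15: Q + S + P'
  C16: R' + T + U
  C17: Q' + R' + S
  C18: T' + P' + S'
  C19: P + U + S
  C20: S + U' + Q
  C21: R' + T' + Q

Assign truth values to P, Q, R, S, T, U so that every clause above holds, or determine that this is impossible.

P ↦ 0,  Q ↦ 0,  R ↦ 0,  S ↦ 1,  T ↦ 0,  U ↦ 0

Try S = 1.
Try Q = 0.
Try U = 0.
Try P = 0.
(T') alone gives T = 0.
(R') alone gives R = 0.
All clauses are satisfied.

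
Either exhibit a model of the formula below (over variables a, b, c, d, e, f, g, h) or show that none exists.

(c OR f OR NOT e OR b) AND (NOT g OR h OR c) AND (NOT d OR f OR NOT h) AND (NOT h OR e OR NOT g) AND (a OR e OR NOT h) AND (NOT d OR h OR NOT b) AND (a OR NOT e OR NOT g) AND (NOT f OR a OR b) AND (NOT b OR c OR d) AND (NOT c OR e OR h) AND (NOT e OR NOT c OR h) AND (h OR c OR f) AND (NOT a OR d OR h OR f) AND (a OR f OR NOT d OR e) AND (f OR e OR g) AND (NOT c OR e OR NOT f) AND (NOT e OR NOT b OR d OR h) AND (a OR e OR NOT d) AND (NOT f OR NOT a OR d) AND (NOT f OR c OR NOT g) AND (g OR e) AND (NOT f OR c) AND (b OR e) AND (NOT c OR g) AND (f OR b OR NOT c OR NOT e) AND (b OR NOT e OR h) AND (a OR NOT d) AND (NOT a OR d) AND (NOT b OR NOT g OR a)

a: true, b: false, c: true, d: true, e: true, f: true, g: true, h: true

Try g = true.
Try h = true.
The clause (e) is unit, so e = true.
The clause (a) is unit, so a = true.
The clause (d) is unit, so d = true.
The clause (f) is unit, so f = true.
The clause (c) is unit, so c = true.
No clause remains; b is free.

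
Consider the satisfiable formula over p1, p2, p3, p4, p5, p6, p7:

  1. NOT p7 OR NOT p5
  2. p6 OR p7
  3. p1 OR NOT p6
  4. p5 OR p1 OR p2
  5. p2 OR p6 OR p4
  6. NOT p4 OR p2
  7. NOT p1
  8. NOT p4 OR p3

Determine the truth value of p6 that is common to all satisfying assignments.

Suppose p6 = true.
(p1) alone gives p1 = true.
Now (NOT p1) is unsatisfied and unit — conflict.
So every satisfying assignment has p6 = False.

False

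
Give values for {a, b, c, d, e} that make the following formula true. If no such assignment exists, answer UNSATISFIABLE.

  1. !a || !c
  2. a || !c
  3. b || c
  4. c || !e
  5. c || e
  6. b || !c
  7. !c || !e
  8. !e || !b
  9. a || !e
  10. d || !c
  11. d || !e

Branch on a: set a = false.
(!c) alone gives c = false.
(b) alone gives b = true.
(!e) alone gives e = false.
That conflicts with the unit clause (e).
So a must be the other value — set a = true.
(!c) alone gives c = false.
(b) alone gives b = true.
(!e) alone gives e = false.
That conflicts with the unit clause (e).
Either choice for a ends in contradiction.

UNSATISFIABLE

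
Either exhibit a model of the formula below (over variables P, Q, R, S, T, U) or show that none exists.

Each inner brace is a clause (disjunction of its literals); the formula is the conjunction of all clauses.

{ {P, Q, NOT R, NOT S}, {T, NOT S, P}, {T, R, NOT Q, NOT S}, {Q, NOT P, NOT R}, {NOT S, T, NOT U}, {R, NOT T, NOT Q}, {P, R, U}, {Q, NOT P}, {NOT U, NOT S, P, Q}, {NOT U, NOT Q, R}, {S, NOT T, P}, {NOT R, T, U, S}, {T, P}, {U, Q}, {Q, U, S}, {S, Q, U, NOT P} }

Try Q = true.
Try R = false.
Unit clause (NOT T) forces T = false.
Unit clause (NOT S) forces S = false.
Unit clause (NOT U) forces U = false.
Unit clause (P) forces P = true.
Every clause now holds.

P: true; Q: true; R: false; S: false; T: false; U: false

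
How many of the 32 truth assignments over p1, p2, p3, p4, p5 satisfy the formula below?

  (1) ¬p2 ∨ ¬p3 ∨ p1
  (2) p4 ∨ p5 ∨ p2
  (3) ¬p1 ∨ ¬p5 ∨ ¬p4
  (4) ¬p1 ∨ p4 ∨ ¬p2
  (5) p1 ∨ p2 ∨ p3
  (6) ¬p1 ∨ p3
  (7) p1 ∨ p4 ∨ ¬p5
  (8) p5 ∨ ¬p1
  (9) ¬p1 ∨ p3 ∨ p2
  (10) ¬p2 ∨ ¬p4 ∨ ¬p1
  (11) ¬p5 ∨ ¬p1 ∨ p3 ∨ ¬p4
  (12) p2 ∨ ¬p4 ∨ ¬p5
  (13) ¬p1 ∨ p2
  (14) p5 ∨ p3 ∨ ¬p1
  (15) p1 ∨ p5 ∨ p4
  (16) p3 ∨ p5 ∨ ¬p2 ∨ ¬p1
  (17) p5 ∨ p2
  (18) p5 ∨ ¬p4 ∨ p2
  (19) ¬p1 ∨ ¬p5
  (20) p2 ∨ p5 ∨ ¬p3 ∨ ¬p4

There are 2^5 = 32 truth assignments over (p1, p2, p3, p4, p5).
Split on p1. With p1 = True, the clauses containing p1 are satisfied and ¬p1 drops from the rest; 0 of the 2^4 = 16 assignments to the other variables satisfy what remains.
With p1 = False, by the same count on the reduced clause set, 2 assignments work.
Total: 0 + 2 = 2.

2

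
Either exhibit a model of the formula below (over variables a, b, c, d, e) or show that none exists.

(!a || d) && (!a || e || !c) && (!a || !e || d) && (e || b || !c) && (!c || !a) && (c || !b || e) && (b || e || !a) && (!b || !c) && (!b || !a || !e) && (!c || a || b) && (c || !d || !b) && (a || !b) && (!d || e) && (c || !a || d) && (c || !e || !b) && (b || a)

Case a = true:
(d) alone gives d = true.
(!c) alone gives c = false.
(!b) alone gives b = false.
(e) alone gives e = true.
All clauses are satisfied.

a ↦ true; b ↦ false; c ↦ false; d ↦ true; e ↦ true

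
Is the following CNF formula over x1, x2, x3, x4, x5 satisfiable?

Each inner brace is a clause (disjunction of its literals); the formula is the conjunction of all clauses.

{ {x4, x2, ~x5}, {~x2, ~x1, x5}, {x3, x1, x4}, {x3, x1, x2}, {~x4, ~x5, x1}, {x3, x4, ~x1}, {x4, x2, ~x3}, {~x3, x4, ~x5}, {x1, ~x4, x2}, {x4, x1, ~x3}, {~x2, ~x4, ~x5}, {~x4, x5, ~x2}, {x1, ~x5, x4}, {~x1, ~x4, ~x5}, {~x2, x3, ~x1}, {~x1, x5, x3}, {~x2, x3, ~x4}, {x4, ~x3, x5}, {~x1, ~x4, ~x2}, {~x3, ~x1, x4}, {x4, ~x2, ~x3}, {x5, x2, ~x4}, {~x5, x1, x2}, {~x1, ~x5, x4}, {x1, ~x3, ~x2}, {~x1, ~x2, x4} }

Case x4 = 1:
Case x5 = 0:
The clause (~x2) is unit, so x2 = 0.
But (x2) is also a unit clause — contradiction.
Backtrack on x5: now try x5 = 1.
The clause (x1) is unit, so x1 = 1.
But (~x1) is also a unit clause — contradiction.
Neither x5 = 1 nor x5 = 0 works.
Backtrack on x4: now try x4 = 0.
Case x2 = 1:
The clause (~x3) is unit, so x3 = 0.
The clause (x1) is unit, so x1 = 1.
But (~x1) is also a unit clause — contradiction.
Backtrack on x2: now try x2 = 0.
The clause (~x5) is unit, so x5 = 0.
The clause (~x3) is unit, so x3 = 0.
The clause (x1) is unit, so x1 = 1.
But (~x1) is also a unit clause — contradiction.
Neither x2 = 1 nor x2 = 0 works.
Neither x4 = 1 nor x4 = 0 works.
No assignment satisfies every clause.

No, unsatisfiable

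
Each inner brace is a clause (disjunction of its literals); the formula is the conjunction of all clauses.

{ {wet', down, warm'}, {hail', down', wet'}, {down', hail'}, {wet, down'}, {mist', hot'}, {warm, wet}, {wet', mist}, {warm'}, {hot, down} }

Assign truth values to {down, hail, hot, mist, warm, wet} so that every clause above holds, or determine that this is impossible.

down: 1, hail: 0, hot: 0, mist: 1, warm: 0, wet: 1

The clause (warm') is unit, so warm = 0.
The clause (wet) is unit, so wet = 1.
The clause (mist) is unit, so mist = 1.
The clause (hot') is unit, so hot = 0.
The clause (down) is unit, so down = 1.
The clause (hail') is unit, so hail = 0.
All clauses are satisfied.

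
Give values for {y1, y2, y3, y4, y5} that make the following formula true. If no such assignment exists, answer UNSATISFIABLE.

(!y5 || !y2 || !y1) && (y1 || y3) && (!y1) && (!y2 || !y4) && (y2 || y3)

y1=false; y2=true; y3=true; y4=false; y5=false

Unit clause (!y1) forces y1 = false.
Unit clause (y3) forces y3 = true.
Suppose y2 = true.
Unit clause (!y4) forces y4 = false.
No clause remains; y5 is free.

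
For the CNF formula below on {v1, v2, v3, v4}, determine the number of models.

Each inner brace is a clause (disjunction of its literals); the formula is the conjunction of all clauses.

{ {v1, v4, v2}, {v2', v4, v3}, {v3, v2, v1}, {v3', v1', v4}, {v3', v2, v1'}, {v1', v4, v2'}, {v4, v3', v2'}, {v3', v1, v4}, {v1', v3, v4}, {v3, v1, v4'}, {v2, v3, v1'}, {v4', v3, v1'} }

3

There are 2^4 = 16 truth assignments over (v1, v2, v3, v4).
Check each against the 12 clauses (columns in the order v1, v2, v3, v4):
  F F F F  ✗ fails (v1 + v4 + v2)
  F F F T  ✗ fails (v3 + v2 + v1)
  F F T F  ✗ fails (v1 + v4 + v2)
  F F T T  ✓ satisfies all
  F T F F  ✗ fails (v2' + v4 + v3)
  F T F T  ✗ fails (v3 + v1 + v4')
  F T T F  ✗ fails (v4 + v3' + v2')
  F T T T  ✓ satisfies all
  T F F F  ✗ fails (v1' + v3 + v4)
  T F F T  ✗ fails (v2 + v3 + v1')
  T F T F  ✗ fails (v3' + v1' + v4)
  T F T T  ✗ fails (v3' + v2 + v1')
  T T F F  ✗ fails (v2' + v4 + v3)
  T T F T  ✗ fails (v4' + v3 + v1')
  T T T F  ✗ fails (v3' + v1' + v4)
  T T T T  ✓ satisfies all
3 of the 16 rows are models.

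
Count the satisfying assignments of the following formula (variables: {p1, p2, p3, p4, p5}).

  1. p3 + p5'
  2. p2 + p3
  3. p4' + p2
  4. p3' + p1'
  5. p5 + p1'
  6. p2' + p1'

There are 2^5 = 32 truth assignments over (p1, p2, p3, p4, p5).
Split on p3. With p3 = 1, the clauses containing p3 are satisfied and p3' drops from the rest; 6 of the 2^4 = 16 assignments to the other variables satisfy what remains.
With p3 = 0, by the same count on the reduced clause set, 2 assignments work.
(One model: p1=F, p2=F, p3=T, p4=F, p5=F.)
Total: 6 + 2 = 8.

8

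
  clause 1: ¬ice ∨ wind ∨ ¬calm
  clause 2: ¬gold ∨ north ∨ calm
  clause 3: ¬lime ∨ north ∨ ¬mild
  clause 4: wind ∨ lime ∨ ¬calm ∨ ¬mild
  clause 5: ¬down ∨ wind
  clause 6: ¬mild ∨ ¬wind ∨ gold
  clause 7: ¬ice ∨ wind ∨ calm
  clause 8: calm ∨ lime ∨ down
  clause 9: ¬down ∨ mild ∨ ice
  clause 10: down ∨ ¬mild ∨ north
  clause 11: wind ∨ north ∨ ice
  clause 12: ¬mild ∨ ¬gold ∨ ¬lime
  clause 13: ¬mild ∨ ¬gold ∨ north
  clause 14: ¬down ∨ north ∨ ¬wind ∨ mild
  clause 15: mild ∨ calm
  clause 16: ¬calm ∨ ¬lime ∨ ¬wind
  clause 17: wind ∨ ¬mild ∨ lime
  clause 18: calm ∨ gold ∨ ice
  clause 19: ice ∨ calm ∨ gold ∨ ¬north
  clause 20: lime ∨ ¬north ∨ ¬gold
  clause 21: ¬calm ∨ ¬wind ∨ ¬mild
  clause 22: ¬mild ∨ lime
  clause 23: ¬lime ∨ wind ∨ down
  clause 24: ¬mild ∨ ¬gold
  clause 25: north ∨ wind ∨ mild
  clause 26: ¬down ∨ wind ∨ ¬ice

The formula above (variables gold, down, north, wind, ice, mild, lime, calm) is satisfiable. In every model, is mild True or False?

False

Suppose mild = True.
(lime) alone gives lime = True.
(north) alone gives north = True.
(¬gold) alone gives gold = False.
(¬wind) alone gives wind = False.
(¬down) alone gives down = False.
Now (down) is unsatisfied and unit — conflict.
So every satisfying assignment has mild = False.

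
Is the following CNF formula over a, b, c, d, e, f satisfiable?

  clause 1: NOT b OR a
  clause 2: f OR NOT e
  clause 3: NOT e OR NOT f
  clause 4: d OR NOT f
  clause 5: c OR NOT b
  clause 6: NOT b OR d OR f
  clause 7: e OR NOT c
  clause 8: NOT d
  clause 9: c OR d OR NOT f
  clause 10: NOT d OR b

Yes

The clause (NOT d) is unit, so d = false.
The clause (NOT f) is unit, so f = false.
The clause (NOT e) is unit, so e = false.
The clause (NOT b) is unit, so b = false.
The clause (NOT c) is unit, so c = false.
No clause remains; a is free.
A satisfying assignment: a: false, b: false, c: false, d: false, e: false, f: false.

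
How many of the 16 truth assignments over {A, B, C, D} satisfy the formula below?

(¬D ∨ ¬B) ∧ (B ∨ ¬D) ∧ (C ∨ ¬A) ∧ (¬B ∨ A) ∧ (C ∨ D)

3

There are 2^4 = 16 truth assignments over (A, B, C, D).
Check each against the 5 clauses (columns in the order A, B, C, D):
  F F F F  ✗ fails (C ∨ D)
  F F F T  ✗ fails (B ∨ ¬D)
  F F T F  ✓ satisfies all
  F F T T  ✗ fails (B ∨ ¬D)
  F T F F  ✗ fails (¬B ∨ A)
  F T F T  ✗ fails (¬D ∨ ¬B)
  F T T F  ✗ fails (¬B ∨ A)
  F T T T  ✗ fails (¬D ∨ ¬B)
  T F F F  ✗ fails (C ∨ ¬A)
  T F F T  ✗ fails (B ∨ ¬D)
  T F T F  ✓ satisfies all
  T F T T  ✗ fails (B ∨ ¬D)
  T T F F  ✗ fails (C ∨ ¬A)
  T T F T  ✗ fails (¬D ∨ ¬B)
  T T T F  ✓ satisfies all
  T T T T  ✗ fails (¬D ∨ ¬B)
3 of the 16 rows are models.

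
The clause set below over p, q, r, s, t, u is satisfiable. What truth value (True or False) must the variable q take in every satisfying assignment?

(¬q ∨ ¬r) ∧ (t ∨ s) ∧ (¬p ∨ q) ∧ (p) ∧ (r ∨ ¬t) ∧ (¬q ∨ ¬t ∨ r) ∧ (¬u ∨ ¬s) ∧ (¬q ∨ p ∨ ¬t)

True

Suppose q = False.
Unit clause (¬p) forces p = False.
But (p) is also a unit clause — contradiction.
So every satisfying assignment has q = True.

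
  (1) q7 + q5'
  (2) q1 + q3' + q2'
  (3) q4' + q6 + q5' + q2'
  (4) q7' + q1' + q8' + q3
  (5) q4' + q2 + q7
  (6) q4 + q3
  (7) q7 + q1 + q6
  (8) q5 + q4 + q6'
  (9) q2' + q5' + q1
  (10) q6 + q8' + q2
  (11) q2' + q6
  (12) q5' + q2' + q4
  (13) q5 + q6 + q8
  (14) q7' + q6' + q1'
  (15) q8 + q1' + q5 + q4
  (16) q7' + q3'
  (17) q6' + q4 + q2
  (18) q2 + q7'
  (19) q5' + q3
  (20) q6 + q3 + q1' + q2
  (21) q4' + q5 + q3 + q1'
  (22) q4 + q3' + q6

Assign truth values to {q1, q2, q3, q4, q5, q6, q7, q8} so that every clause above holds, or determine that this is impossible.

Try q7 = 0.
From the singleton clause (q5'), q5 = 0.
Try q4 = 1.
From the singleton clause (q2), q2 = 1.
From the singleton clause (q6), q6 = 1.
Try q1 = 0.
From the singleton clause (q3'), q3 = 0.
No clause remains; q8 is free.

q1 ↦ 0, q2 ↦ 1, q3 ↦ 0, q4 ↦ 1, q5 ↦ 0, q6 ↦ 1, q7 ↦ 0, q8 ↦ 0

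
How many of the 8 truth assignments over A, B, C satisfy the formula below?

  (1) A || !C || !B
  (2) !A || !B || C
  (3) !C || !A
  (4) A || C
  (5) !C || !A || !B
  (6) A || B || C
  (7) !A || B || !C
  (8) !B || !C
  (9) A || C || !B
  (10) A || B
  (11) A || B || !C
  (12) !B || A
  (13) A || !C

There are 2^3 = 8 truth assignments over (A, B, C).
Check each against the 13 clauses (columns in the order A, B, C):
  F F F  ✗ fails (A || C)
  F F T  ✗ fails (A || B)
  F T F  ✗ fails (A || C)
  F T T  ✗ fails (A || !C || !B)
  T F F  ✓ satisfies all
  T F T  ✗ fails (!C || !A)
  T T F  ✗ fails (!A || !B || C)
  T T T  ✗ fails (!C || !A)
1 of the 8 rows is a model.

1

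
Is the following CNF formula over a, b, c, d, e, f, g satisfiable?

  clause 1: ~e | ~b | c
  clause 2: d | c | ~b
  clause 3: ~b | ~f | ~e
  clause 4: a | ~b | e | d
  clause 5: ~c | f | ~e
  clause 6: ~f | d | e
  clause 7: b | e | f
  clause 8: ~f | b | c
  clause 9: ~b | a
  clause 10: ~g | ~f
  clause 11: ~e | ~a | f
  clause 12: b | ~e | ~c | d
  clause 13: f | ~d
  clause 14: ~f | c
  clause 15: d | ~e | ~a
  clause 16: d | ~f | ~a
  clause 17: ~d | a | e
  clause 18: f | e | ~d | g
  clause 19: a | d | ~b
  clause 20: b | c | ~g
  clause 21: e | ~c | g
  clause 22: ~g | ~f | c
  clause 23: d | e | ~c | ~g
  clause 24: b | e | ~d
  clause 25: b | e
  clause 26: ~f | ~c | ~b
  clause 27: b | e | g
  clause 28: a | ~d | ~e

Suppose b = 0.
(e) alone gives e = 1.
Suppose c = 1.
(f) alone gives f = 1.
(~g) alone gives g = 0.
(d) alone gives d = 1.
(a) alone gives a = 1.
Every clause now holds.
A satisfying assignment: a=1,  b=0,  c=1,  d=1,  e=1,  f=1,  g=0.

Yes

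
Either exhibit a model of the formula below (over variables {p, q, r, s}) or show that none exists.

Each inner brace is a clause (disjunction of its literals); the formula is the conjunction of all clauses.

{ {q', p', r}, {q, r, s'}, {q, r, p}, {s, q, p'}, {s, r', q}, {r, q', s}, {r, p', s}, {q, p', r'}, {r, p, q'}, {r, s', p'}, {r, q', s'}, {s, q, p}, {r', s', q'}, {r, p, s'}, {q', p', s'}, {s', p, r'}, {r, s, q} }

p ↦ 0; q ↦ 1; r ↦ 1; s ↦ 0

Branch on q: set q = 1.
Branch on p: set p = 0.
Unit clause (r) forces r = 1.
Unit clause (s') forces s = 0.
All clauses are satisfied.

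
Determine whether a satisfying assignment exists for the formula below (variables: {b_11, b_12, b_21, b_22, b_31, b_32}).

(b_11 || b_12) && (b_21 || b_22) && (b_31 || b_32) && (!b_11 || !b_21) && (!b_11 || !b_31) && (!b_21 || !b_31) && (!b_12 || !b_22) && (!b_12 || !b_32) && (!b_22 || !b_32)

No

Suppose b_11 = true.
Unit clause (!b_21) forces b_21 = false.
Unit clause (b_22) forces b_22 = true.
Unit clause (!b_31) forces b_31 = false.
Unit clause (b_32) forces b_32 = true.
But (!b_32) is also a unit clause — contradiction.
Undo b_11 and try b_11 = false.
Unit clause (b_12) forces b_12 = true.
Unit clause (!b_22) forces b_22 = false.
Unit clause (b_21) forces b_21 = true.
Unit clause (!b_31) forces b_31 = false.
Unit clause (b_32) forces b_32 = true.
But (!b_32) is also a unit clause — contradiction.
Either choice for b_11 ends in contradiction.
No assignment satisfies every clause.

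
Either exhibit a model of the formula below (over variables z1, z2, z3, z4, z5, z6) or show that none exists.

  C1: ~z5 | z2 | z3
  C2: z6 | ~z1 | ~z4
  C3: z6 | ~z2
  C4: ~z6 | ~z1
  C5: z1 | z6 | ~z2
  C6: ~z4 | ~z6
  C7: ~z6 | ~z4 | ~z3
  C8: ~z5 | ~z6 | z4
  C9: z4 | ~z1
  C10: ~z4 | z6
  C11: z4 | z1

UNSATISFIABLE

Suppose z6 = 1.
Unit clause (~z1) forces z1 = 0.
Unit clause (~z4) forces z4 = 0.
That conflicts with the unit clause (z4).
So z6 must be the other value — set z6 = 0.
Unit clause (~z2) forces z2 = 0.
Unit clause (~z4) forces z4 = 0.
Unit clause (~z1) forces z1 = 0.
That conflicts with the unit clause (z1).
Both values of z6 lead to a conflict.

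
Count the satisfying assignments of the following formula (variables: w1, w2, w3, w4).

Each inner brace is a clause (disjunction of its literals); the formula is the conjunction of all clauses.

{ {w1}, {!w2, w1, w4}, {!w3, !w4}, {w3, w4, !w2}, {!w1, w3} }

There are 2^4 = 16 truth assignments over (w1, w2, w3, w4).
Check each against the 5 clauses (columns in the order w1, w2, w3, w4):
  F F F F  ✗ fails (w1)
  F F F T  ✗ fails (w1)
  F F T F  ✗ fails (w1)
  F F T T  ✗ fails (w1)
  F T F F  ✗ fails (w1)
  F T F T  ✗ fails (w1)
  F T T F  ✗ fails (w1)
  F T T T  ✗ fails (w1)
  T F F F  ✗ fails (!w1 || w3)
  T F F T  ✗ fails (!w1 || w3)
  T F T F  ✓ satisfies all
  T F T T  ✗ fails (!w3 || !w4)
  T T F F  ✗ fails (w3 || w4 || !w2)
  T T F T  ✗ fails (!w1 || w3)
  T T T F  ✓ satisfies all
  T T T T  ✗ fails (!w3 || !w4)
2 of the 16 rows are models.

2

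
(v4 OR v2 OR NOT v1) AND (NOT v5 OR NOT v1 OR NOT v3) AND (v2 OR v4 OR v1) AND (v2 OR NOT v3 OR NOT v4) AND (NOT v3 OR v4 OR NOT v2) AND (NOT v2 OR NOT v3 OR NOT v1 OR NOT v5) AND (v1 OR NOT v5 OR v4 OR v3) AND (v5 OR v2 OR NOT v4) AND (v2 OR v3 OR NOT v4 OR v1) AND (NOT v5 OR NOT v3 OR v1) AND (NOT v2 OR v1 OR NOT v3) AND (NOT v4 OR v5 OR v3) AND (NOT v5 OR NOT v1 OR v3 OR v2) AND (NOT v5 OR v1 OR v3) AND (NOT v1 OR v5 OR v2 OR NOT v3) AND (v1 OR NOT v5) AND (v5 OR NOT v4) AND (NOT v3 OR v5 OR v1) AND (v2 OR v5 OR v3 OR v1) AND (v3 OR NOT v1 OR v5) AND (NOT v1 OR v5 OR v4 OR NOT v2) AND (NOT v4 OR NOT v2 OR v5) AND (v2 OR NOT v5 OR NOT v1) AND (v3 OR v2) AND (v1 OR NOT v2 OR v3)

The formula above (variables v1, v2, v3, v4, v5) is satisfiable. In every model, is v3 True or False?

False

Suppose v3 = true.
Try v5 = false.
Unit clause (NOT v4) forces v4 = false.
Unit clause (NOT v2) forces v2 = false.
Unit clause (NOT v1) forces v1 = false.
But (v1) is also a unit clause — contradiction.
That branch fails; take v5 = true instead.
Unit clause (NOT v1) forces v1 = false.
But (v1) is also a unit clause — contradiction.
Both values of v5 lead to a conflict.
So every satisfying assignment has v3 = False.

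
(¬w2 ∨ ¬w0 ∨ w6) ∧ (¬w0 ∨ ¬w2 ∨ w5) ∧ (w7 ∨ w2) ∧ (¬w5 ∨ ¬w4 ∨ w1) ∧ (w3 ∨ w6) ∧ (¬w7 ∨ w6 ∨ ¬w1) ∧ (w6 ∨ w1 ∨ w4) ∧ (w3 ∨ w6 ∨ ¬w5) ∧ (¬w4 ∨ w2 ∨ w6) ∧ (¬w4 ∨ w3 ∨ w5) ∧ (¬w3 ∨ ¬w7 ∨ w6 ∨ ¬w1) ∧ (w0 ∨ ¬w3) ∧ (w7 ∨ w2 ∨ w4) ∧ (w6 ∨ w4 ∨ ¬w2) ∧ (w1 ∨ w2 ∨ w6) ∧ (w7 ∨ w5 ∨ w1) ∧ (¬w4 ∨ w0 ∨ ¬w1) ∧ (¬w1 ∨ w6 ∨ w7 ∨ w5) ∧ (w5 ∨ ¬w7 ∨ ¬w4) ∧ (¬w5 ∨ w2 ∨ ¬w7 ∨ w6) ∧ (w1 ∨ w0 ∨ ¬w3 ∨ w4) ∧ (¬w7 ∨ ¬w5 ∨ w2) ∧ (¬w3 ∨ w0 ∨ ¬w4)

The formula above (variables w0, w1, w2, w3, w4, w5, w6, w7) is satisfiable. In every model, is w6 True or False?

Suppose w6 = False.
The clause (w3) is unit, so w3 = True.
The clause (w0) is unit, so w0 = True.
The clause (¬w2) is unit, so w2 = False.
The clause (w7) is unit, so w7 = True.
The clause (¬w1) is unit, so w1 = False.
Now (w1) is unsatisfied and unit — conflict.
So every satisfying assignment has w6 = True.

True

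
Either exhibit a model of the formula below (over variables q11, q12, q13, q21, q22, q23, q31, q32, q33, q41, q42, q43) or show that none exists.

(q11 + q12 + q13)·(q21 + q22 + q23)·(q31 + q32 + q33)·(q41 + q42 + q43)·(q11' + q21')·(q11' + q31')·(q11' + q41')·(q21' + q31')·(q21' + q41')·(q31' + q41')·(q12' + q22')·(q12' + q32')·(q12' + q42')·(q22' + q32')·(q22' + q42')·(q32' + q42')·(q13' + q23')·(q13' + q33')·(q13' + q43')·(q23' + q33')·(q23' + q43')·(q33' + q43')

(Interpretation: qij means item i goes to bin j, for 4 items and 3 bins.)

UNSATISFIABLE

Case q11 = 0:
Case q12 = 1:
The clause (q22') is unit, so q22 = 0.
The clause (q32') is unit, so q32 = 0.
The clause (q42') is unit, so q42 = 0.
Case q21 = 1:
The clause (q31') is unit, so q31 = 0.
The clause (q33) is unit, so q33 = 1.
The clause (q41') is unit, so q41 = 0.
The clause (q43) is unit, so q43 = 1.
Now (q43') is unsatisfied and unit — conflict.
That branch fails; take q21 = 0 instead.
The clause (q23) is unit, so q23 = 1.
The clause (q13') is unit, so q13 = 0.
The clause (q33') is unit, so q33 = 0.
The clause (q31) is unit, so q31 = 1.
The clause (q41') is unit, so q41 = 0.
The clause (q43) is unit, so q43 = 1.
Now (q43') is unsatisfied and unit — conflict.
Both values of q21 lead to a conflict.
That branch fails; take q12 = 0 instead.
The clause (q13) is unit, so q13 = 1.
The clause (q23') is unit, so q23 = 0.
The clause (q33') is unit, so q33 = 0.
The clause (q43') is unit, so q43 = 0.
Case q21 = 1:
The clause (q31') is unit, so q31 = 0.
The clause (q32) is unit, so q32 = 1.
The clause (q41') is unit, so q41 = 0.
The clause (q42) is unit, so q42 = 1.
Now (q42') is unsatisfied and unit — conflict.
That branch fails; take q21 = 0 instead.
The clause (q22) is unit, so q22 = 1.
The clause (q32') is unit, so q32 = 0.
The clause (q31) is unit, so q31 = 1.
The clause (q41') is unit, so q41 = 0.
The clause (q42) is unit, so q42 = 1.
Now (q42') is unsatisfied and unit — conflict.
Both values of q21 lead to a conflict.
Both values of q12 lead to a conflict.
That branch fails; take q11 = 1 instead.
The clause (q21') is unit, so q21 = 0.
The clause (q31') is unit, so q31 = 0.
The clause (q41') is unit, so q41 = 0.
Case q22 = 1:
The clause (q12') is unit, so q12 = 0.
The clause (q32') is unit, so q32 = 0.
The clause (q33) is unit, so q33 = 1.
The clause (q42') is unit, so q42 = 0.
The clause (q43) is unit, so q43 = 1.
Now (q43') is unsatisfied and unit — conflict.
That branch fails; take q22 = 0 instead.
The clause (q23) is unit, so q23 = 1.
The clause (q13') is unit, so q13 = 0.
The clause (q33') is unit, so q33 = 0.
The clause (q32) is unit, so q32 = 1.
The clause (q12') is unit, so q12 = 0.
The clause (q42') is unit, so q42 = 0.
The clause (q43) is unit, so q43 = 1.
Now (q43') is unsatisfied and unit — conflict.
Both values of q22 lead to a conflict.
Both values of q11 lead to a conflict.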